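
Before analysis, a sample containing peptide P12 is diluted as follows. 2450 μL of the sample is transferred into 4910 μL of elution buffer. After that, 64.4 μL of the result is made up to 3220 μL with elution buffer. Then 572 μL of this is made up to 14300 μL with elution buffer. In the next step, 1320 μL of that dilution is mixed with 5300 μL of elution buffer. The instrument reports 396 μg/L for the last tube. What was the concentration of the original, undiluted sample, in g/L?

7.46 g/L

Overall dilution factor = 3.004 × 50 × 25 × 5.015 = 1.88 × 10⁴.
Original = 396 μg/L × 1.88 × 10⁴ = 7.46 × 10⁶ μg/L = 7.46 g/L.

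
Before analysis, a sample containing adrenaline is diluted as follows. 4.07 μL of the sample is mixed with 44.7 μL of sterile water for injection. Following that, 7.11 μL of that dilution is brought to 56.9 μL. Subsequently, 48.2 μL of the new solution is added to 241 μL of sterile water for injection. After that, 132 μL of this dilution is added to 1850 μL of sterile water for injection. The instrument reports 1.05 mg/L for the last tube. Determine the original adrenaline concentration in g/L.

9.07 g/L

Overall dilution factor = 11.98 × 8.003 × 6 × 15.02 = 8639.
Original = 1.05 mg/L × 8639 = 9071 mg/L = 9.07 g/L.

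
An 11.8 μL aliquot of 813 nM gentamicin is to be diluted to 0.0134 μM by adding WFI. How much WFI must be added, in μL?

0.0134 μM = 13.4 nM.
V₂ = C₁V₁/C₂ = 813 × 11.8 / 13.4 = 716 μL.
Diluent to add = V₂ − V₁ = 716 − 11.8 = 704 μL.

704 μL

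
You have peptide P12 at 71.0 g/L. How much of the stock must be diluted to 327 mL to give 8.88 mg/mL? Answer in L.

8.88 mg/mL = 8.88 g/L.
V₁ = C₂V₂/C₁ = 8.88 × 327 / 71.0 = 40.9 mL = 0.0409 L.

0.0409 L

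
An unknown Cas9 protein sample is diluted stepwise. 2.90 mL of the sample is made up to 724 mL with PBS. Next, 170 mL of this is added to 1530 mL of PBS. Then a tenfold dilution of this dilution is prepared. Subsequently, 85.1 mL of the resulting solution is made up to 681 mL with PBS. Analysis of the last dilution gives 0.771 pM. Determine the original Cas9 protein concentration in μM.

0.154 μM

Overall dilution factor = 249.7 × 10 × 10 × 8.002 = 2.00 × 10⁵.
Original = 0.771 pM × 2.00 × 10⁵ = 1.54 × 10⁵ pM = 0.154 μM.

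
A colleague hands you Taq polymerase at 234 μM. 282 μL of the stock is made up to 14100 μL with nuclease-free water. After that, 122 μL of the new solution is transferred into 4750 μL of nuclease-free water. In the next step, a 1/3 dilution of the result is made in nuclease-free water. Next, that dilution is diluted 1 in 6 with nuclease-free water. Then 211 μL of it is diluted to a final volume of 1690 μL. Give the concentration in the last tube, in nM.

Overall dilution factor = 50 × 39.93 × 3 × 6 × 8.009 = 2.88 × 10⁵.
234 μM / 2.88 × 10⁵ = 8.13 × 10⁻⁴ μM = 0.813 nM.

0.813 nM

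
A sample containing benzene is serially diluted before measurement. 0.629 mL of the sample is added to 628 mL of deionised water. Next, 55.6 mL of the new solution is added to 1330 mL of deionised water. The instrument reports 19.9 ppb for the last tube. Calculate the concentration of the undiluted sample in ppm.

496 ppm

Overall dilution factor = 999.4 × 24.92 = 2.49 × 10⁴.
Original = 19.9 ppb × 2.49 × 10⁴ = 4.96 × 10⁵ ppb = 496 ppm.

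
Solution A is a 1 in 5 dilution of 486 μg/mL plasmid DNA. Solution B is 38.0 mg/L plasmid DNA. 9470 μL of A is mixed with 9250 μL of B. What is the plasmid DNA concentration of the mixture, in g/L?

C_A = 486 μg/mL / 5 = 97.2 μg/mL.
C_B = 38.0 mg/L = 38.0 μg/mL.
C_mix = (C_A·V_A + C_B·V_B)/(V_A + V_B) = (97.2×9470 + 38.0×9250) / 18720 = 67.9 μg/mL = 0.0679 g/L.

0.0679 g/L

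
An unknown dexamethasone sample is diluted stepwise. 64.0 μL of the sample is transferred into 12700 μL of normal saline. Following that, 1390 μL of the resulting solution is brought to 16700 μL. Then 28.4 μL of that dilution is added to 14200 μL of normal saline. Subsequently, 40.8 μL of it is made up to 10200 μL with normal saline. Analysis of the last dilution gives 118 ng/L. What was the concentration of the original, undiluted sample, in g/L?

35.4 g/L

Overall dilution factor = 199.4 × 12.01 × 501 × 250 = 3.00 × 10⁸.
Original = 118 ng/L × 3.00 × 10⁸ = 3.54 × 10¹⁰ ng/L = 35.4 g/L.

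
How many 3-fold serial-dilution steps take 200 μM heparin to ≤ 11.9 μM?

Need 3ⁿ ≥ 16.8, so n ≥ log(16.8)/log(3) = 2.57.
Minimum whole steps: n = 3.

3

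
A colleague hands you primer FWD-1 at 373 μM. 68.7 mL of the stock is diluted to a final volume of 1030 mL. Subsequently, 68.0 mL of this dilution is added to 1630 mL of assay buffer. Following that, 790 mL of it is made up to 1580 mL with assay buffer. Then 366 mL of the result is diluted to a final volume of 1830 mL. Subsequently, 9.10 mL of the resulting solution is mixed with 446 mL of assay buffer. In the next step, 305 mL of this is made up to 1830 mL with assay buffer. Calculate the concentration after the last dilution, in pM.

332 pM

Overall dilution factor = 14.99 × 24.97 × 2 × 5 × 50.01 × 6 = 1.12 × 10⁶.
373 μM / 1.12 × 10⁶ = 3.32 × 10⁻⁴ μM = 332 pM.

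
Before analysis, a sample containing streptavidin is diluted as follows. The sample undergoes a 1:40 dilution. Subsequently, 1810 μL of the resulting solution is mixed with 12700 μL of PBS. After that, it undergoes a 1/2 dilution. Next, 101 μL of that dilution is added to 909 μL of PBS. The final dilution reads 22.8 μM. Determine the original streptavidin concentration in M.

0.146 M

Overall dilution factor = 40 × 8.017 × 2 × 10 = 6413.
Original = 22.8 μM × 6413 = 1.46 × 10⁵ μM = 0.146 M.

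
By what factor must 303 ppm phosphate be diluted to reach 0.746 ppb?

4.06 × 10⁵

Factor = C₀/C_target = 303 ppm / 0.746 ppb = 4.06 × 10⁵.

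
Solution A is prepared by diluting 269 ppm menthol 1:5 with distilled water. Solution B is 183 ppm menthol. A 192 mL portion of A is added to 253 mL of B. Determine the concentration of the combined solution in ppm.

127 ppm

C_A = 269 ppm / 5 = 53.8 ppm.
C_mix = (C_A·V_A + C_B·V_B)/(V_A + V_B) = (53.8×192 + 183×253) / 445.0 = 127 ppm.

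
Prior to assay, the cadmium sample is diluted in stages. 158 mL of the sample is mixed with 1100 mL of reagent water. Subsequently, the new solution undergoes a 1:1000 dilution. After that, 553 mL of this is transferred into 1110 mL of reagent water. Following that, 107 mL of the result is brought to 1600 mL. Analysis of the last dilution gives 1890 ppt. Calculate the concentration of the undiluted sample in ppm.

Overall dilution factor = 7.962 × 1000 × 3.007 × 14.95 = 3.58 × 10⁵.
Original = 1890 ppt × 3.58 × 10⁵ = 6.77 × 10⁸ ppt = 677 ppm.

677 ppm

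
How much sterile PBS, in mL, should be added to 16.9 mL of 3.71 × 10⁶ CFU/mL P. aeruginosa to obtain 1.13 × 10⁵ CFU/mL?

538 mL

V₂ = C₁V₁/C₂ = 3.71 × 10⁶ × 16.9 / 1.13 × 10⁵ = 555 mL.
Diluent to add = V₂ − V₁ = 555 − 16.9 = 538 mL.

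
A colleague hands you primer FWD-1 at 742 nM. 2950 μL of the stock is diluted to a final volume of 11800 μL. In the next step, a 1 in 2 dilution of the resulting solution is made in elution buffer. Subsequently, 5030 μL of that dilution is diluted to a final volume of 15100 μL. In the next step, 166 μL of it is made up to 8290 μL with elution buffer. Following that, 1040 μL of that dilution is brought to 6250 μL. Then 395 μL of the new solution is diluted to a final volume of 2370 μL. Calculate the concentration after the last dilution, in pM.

17.2 pM

Overall dilution factor = 4 × 2 × 3.002 × 49.94 × 6.010 × 6 = 4.32 × 10⁴.
742 nM / 4.32 × 10⁴ = 0.0172 nM = 17.2 pM.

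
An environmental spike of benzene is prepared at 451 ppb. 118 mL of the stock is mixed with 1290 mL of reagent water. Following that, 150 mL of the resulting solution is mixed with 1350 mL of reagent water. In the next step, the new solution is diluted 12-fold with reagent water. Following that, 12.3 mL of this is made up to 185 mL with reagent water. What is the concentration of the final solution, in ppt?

Overall dilution factor = 11.93 × 10 × 12 × 15.04 = 2.15 × 10⁴.
451 ppb / 2.15 × 10⁴ = 0.0209 ppb = 20.9 ppt.

20.9 ppt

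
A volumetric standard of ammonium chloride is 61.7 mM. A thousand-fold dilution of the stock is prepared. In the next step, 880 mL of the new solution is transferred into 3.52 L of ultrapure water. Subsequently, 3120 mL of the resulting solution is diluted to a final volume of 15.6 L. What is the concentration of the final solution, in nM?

2470 nM

Overall dilution factor = 1000 × 5 × 5 = 2.50 × 10⁴.
61.7 mM / 2.50 × 10⁴ = 2.47 × 10⁻³ mM = 2470 nM.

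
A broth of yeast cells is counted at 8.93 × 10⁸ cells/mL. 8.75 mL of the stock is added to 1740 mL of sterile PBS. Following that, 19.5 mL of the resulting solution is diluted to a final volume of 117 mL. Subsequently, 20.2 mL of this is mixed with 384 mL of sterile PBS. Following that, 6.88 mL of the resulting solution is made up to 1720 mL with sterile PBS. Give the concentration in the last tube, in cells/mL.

Overall dilution factor = 199.9 × 6 × 20.01 × 250 = 6.00 × 10⁶.
8.93 × 10⁸ cells/mL / 6.00 × 10⁶ = 149 cells/mL.

149 cells/mL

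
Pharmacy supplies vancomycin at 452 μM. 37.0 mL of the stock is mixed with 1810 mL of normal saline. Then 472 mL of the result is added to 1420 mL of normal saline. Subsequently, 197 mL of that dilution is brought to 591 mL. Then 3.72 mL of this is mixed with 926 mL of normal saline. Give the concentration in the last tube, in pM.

Overall dilution factor = 49.92 × 4.008 × 3 × 249.9 = 1.50 × 10⁵.
452 μM / 1.50 × 10⁵ = 3.01 × 10⁻³ μM = 3010 pM.

3010 pM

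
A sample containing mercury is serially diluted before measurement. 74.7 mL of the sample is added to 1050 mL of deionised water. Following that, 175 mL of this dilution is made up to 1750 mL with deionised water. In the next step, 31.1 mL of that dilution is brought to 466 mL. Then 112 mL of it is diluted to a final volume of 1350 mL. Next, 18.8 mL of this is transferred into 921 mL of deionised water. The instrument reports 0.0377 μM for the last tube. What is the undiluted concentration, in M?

0.0512 M

Overall dilution factor = 15.06 × 10 × 14.98 × 12.05 × 49.99 = 1.36 × 10⁶.
Original = 0.0377 μM × 1.36 × 10⁶ = 5.12 × 10⁴ μM = 0.0512 M.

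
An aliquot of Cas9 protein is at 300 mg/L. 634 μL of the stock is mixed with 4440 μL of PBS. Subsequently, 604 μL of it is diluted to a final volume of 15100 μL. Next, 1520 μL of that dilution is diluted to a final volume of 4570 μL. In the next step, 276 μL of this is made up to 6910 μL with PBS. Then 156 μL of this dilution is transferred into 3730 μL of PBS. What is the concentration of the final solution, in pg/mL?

800 pg/mL

Overall dilution factor = 8.003 × 25 × 3.007 × 25.04 × 24.91 = 3.75 × 10⁵.
300 mg/L / 3.75 × 10⁵ = 8.00 × 10⁻⁴ mg/L = 800 pg/mL.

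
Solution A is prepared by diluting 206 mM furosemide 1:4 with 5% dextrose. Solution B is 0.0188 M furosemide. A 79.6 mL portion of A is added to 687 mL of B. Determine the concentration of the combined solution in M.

0.0222 M

C_A = 206 mM / 4 = 51.5 mM.
C_B = 0.0188 M = 18.8 mM.
C_mix = (C_A·V_A + C_B·V_B)/(V_A + V_B) = (51.5×79.6 + 18.8×687) / 766.6 = 22.2 mM = 0.0222 M.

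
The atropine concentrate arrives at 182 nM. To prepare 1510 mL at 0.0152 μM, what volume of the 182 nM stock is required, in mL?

0.0152 μM = 15.2 nM.
V₁ = C₂V₂/C₁ = 15.2 × 1510 / 182 = 126 mL.

126 mL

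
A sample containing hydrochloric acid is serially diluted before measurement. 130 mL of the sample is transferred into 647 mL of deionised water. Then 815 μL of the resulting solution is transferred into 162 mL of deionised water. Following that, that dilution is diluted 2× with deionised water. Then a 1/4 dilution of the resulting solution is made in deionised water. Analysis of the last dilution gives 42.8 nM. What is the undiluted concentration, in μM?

Overall dilution factor = 5.977 × 199.8 × 2 × 4 = 9552.
Original = 42.8 nM × 9552 = 4.09 × 10⁵ nM = 409 μM.

409 μM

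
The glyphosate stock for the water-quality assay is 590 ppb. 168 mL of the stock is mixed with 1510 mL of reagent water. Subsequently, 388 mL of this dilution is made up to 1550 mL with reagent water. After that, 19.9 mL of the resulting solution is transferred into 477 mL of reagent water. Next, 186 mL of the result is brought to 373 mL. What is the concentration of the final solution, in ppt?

295 ppt

Overall dilution factor = 9.988 × 3.995 × 24.97 × 2.005 = 1998.
590 ppb / 1998 = 0.295 ppb = 295 ppt.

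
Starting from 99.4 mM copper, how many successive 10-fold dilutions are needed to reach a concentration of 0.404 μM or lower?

6

Need 10ⁿ ≥ 2.46 × 10⁵, so n ≥ log(2.46 × 10⁵)/log(10) = 5.39.
Minimum whole steps: n = 6.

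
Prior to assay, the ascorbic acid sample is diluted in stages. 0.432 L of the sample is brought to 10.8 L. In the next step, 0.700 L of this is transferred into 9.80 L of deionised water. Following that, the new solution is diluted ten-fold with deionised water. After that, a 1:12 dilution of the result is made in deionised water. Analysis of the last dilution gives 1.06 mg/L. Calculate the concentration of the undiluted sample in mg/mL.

47.7 mg/mL

Overall dilution factor = 25 × 15 × 10 × 12 = 4.50 × 10⁴.
Original = 1.06 mg/L × 4.50 × 10⁴ = 4.77 × 10⁴ mg/L = 47.7 mg/mL.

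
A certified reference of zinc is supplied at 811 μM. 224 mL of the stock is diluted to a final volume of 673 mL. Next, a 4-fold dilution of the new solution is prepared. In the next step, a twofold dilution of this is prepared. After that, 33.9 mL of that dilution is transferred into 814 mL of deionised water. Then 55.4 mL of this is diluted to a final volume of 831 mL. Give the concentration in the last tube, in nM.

Overall dilution factor = 3.004 × 4 × 2 × 25.01 × 15 = 9018.
811 μM / 9018 = 0.0899 μM = 89.9 nM.

89.9 nM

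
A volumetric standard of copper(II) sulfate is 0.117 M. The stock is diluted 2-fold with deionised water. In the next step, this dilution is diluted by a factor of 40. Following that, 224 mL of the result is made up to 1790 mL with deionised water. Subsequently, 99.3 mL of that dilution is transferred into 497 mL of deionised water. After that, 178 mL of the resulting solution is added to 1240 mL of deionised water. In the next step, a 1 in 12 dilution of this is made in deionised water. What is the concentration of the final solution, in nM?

Overall dilution factor = 2 × 40 × 7.991 × 6.005 × 7.966 × 12 = 3.67 × 10⁵.
0.117 M / 3.67 × 10⁵ = 3.19 × 10⁻⁷ M = 319 nM.

319 nM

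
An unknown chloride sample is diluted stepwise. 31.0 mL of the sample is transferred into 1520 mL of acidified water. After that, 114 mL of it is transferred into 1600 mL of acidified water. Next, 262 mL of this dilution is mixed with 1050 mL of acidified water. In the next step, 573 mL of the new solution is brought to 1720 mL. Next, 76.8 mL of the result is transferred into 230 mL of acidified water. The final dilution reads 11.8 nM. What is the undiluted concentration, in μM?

533 μM

Overall dilution factor = 50.03 × 15.04 × 5.008 × 3.002 × 3.995 = 4.52 × 10⁴.
Original = 11.8 nM × 4.52 × 10⁴ = 5.33 × 10⁵ nM = 533 μM.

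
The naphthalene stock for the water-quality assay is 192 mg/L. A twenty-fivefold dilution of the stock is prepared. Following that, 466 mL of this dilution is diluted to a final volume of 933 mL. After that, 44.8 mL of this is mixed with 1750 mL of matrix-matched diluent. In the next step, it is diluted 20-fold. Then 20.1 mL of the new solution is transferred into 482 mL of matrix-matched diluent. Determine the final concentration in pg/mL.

192 pg/mL

Overall dilution factor = 25 × 2.002 × 40.06 × 20 × 24.98 = 1.00 × 10⁶.
192 mg/L / 1.00 × 10⁶ = 1.92 × 10⁻⁴ mg/L = 192 pg/mL.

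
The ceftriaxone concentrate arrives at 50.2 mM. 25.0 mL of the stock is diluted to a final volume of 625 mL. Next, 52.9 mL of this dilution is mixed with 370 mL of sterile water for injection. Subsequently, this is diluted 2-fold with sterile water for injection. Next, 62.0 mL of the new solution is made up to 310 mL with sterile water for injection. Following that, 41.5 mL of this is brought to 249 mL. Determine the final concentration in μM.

Overall dilution factor = 25 × 7.994 × 2 × 5 × 6 = 1.20 × 10⁴.
50.2 mM / 1.20 × 10⁴ = 4.19 × 10⁻³ mM = 4.19 μM.

4.19 μM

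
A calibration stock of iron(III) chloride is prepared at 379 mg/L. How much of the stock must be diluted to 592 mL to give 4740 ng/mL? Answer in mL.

4740 ng/mL = 4.74 mg/L.
V₁ = C₂V₂/C₁ = 4.74 × 592 / 379 = 7.40 mL.

7.40 mL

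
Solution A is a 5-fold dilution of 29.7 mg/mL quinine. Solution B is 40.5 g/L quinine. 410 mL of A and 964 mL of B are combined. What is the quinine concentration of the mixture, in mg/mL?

30.2 mg/mL

C_A = 29.7 mg/mL / 5 = 5.94 mg/mL.
C_B = 40.5 g/L = 40.5 mg/mL.
C_mix = (C_A·V_A + C_B·V_B)/(V_A + V_B) = (5.94×410 + 40.5×964) / 1374 = 30.2 mg/mL.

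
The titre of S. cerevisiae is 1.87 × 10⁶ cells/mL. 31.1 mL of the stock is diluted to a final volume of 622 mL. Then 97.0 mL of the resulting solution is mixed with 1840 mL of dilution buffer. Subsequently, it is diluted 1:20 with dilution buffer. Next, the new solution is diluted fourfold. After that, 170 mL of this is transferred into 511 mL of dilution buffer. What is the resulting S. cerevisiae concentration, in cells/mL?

14.6 cells/mL

Overall dilution factor = 20 × 19.97 × 20 × 4 × 4.006 = 1.28 × 10⁵.
1.87 × 10⁶ cells/mL / 1.28 × 10⁵ = 14.6 cells/mL.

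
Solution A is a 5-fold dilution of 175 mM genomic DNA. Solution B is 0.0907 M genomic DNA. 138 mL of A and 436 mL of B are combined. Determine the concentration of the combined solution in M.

0.0773 M

C_A = 175 mM / 5 = 35.0 mM.
C_B = 0.0907 M = 90.7 mM.
C_mix = (C_A·V_A + C_B·V_B)/(V_A + V_B) = (35.0×138 + 90.7×436) / 574.0 = 77.3 mM = 0.0773 M.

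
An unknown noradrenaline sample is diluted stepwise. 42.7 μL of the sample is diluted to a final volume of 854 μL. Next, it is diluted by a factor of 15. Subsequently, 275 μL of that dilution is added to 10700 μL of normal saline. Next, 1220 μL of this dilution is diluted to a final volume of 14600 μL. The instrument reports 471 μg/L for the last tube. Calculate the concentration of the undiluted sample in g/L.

67.5 g/L

Overall dilution factor = 20 × 15 × 39.91 × 11.97 = 1.43 × 10⁵.
Original = 471 μg/L × 1.43 × 10⁵ = 6.75 × 10⁷ μg/L = 67.5 g/L.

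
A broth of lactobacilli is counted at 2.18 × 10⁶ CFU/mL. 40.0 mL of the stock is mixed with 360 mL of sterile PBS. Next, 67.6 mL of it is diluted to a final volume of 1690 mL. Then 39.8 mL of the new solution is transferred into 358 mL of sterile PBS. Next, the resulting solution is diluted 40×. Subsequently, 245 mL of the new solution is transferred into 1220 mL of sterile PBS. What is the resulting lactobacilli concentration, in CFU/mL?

3.65 CFU/mL

Overall dilution factor = 10 × 25 × 9.995 × 40 × 5.980 = 5.98 × 10⁵.
2.18 × 10⁶ CFU/mL / 5.98 × 10⁵ = 3.65 CFU/mL.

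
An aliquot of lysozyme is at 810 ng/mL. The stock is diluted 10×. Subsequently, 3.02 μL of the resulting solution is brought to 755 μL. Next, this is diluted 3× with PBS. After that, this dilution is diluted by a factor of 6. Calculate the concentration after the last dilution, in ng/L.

Overall dilution factor = 10 × 250 × 3 × 6 = 4.50 × 10⁴.
810 ng/mL / 4.50 × 10⁴ = 0.0180 ng/mL = 18.0 ng/L.

18.0 ng/L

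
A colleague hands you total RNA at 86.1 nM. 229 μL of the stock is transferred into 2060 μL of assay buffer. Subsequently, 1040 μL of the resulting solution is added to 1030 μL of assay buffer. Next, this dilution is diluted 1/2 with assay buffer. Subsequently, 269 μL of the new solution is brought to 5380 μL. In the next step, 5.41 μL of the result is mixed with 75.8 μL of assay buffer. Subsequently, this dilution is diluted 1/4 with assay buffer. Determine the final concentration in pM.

Overall dilution factor = 9.996 × 1.990 × 2 × 20 × 15.01 × 4 = 4.78 × 10⁴.
86.1 nM / 4.78 × 10⁴ = 1.80 × 10⁻³ nM = 1.80 pM.

1.80 pM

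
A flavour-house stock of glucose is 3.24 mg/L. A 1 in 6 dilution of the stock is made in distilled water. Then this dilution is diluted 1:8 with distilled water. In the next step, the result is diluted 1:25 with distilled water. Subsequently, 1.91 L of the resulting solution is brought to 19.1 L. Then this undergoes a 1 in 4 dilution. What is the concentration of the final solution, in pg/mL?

67.5 pg/mL

Overall dilution factor = 6 × 8 × 25 × 10 × 4 = 4.80 × 10⁴.
3.24 mg/L / 4.80 × 10⁴ = 6.75 × 10⁻⁵ mg/L = 67.5 pg/mL.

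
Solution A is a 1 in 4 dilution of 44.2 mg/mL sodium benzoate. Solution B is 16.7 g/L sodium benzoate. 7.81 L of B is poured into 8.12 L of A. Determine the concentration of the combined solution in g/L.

13.8 g/L

C_A = 44.2 mg/mL / 4 = 11.1 mg/mL.
C_B = 16.7 g/L = 16.7 mg/mL.
C_mix = (C_A·V_A + C_B·V_B)/(V_A + V_B) = (11.1×8.12 + 16.7×7.81) / 15.93 = 13.8 mg/mL = 13.8 g/L.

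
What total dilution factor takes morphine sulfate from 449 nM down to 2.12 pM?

2.12 × 10⁵

Factor = C₀/C_target = 449 nM / 2.12 pM = 2.12 × 10⁵.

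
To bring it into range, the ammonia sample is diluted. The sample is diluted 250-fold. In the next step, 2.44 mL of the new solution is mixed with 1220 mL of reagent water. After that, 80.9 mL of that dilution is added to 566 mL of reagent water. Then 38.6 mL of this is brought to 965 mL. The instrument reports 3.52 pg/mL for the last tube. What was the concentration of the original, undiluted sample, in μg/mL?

Overall dilution factor = 250 × 501 × 7.996 × 25 = 2.50 × 10⁷.
Original = 3.52 pg/mL × 2.50 × 10⁷ = 8.81 × 10⁷ pg/mL = 88.1 μg/mL.

88.1 μg/mL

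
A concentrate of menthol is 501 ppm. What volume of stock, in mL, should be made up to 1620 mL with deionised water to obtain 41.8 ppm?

V₁ = C₂V₂/C₁ = 41.8 × 1620 / 501 = 135 mL.

135 mL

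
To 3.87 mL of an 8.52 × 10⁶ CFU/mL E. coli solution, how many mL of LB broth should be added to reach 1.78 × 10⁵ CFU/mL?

181 mL

V₂ = C₁V₁/C₂ = 8.52 × 10⁶ × 3.87 / 1.78 × 10⁵ = 185 mL.
Diluent to add = V₂ − V₁ = 185 − 3.87 = 181 mL.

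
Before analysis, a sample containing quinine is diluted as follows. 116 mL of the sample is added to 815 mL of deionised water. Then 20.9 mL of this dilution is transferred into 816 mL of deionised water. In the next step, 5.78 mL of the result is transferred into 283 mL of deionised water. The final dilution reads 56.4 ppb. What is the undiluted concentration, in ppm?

906 ppm

Overall dilution factor = 8.026 × 40.04 × 49.96 = 1.61 × 10⁴.
Original = 56.4 ppb × 1.61 × 10⁴ = 9.06 × 10⁵ ppb = 906 ppm.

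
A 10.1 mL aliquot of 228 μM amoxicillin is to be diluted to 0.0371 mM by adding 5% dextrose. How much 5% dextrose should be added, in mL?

52.0 mL

0.0371 mM = 37.1 μM.
V₂ = C₁V₁/C₂ = 228 × 10.1 / 37.1 = 62.1 mL.
Diluent to add = V₂ − V₁ = 62.1 − 10.1 = 52.0 mL.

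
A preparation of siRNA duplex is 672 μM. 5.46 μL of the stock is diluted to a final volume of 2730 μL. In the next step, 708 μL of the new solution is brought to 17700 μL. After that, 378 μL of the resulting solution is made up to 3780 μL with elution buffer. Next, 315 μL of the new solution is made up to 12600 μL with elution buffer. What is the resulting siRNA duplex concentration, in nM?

Overall dilution factor = 500 × 25 × 10 × 40 = 5.00 × 10⁶.
672 μM / 5.00 × 10⁶ = 1.34 × 10⁻⁴ μM = 0.134 nM.

0.134 nM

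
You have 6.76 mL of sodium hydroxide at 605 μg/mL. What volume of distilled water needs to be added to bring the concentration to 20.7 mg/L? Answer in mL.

191 mL

20.7 mg/L = 20.7 μg/mL.
V₂ = C₁V₁/C₂ = 605 × 6.76 / 20.7 = 198 mL.
Diluent to add = V₂ − V₁ = 198 − 6.76 = 191 mL.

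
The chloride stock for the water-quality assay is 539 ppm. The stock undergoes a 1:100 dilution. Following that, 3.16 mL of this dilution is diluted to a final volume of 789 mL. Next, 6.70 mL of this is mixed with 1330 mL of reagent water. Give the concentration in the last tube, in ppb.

Overall dilution factor = 100 × 249.7 × 199.5 = 4.98 × 10⁶.
539 ppm / 4.98 × 10⁶ = 1.08 × 10⁻⁴ ppm = 0.108 ppb.

0.108 ppb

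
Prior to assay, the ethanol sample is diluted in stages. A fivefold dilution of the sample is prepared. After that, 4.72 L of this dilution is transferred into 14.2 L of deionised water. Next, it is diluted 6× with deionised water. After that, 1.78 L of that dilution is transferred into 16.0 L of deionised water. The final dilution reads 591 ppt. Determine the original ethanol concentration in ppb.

Overall dilution factor = 5 × 4.008 × 6 × 9.989 = 1201.
Original = 591 ppt × 1201 = 7.10 × 10⁵ ppt = 710 ppb.

710 ppb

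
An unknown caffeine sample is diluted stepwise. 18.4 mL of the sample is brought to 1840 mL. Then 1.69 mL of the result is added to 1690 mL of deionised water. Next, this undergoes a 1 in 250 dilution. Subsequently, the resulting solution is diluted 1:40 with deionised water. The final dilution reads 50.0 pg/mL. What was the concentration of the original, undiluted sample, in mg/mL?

Overall dilution factor = 100 × 1001 × 250 × 40 = 1.00 × 10⁹.
Original = 50.0 pg/mL × 1.00 × 10⁹ = 5.01 × 10¹⁰ pg/mL = 50.1 mg/mL.

50.1 mg/mL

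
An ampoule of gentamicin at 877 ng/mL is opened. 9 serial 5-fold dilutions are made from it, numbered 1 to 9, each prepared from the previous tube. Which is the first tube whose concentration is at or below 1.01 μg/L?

Tube n has concentration 877 ng/mL / 5ⁿ.
Need 5ⁿ ≥ 877 ng/mL / 1.01 μg/L = 868, so n ≥ 4.20.
First such tube: n = 5.

tube 5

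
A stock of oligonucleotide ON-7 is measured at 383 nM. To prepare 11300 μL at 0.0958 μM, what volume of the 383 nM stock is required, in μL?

2830 μL

0.0958 μM = 95.8 nM.
V₁ = C₂V₂/C₁ = 95.8 × 11300 / 383 = 2826 μL.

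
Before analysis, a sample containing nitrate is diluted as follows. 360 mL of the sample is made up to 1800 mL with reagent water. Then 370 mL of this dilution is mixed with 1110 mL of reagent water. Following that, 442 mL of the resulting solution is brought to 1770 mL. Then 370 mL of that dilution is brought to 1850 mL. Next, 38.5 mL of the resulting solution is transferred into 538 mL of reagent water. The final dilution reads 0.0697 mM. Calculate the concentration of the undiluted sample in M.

0.418 M

Overall dilution factor = 5 × 4 × 4.005 × 5 × 14.97 = 5996.
Original = 0.0697 mM × 5996 = 418 mM = 0.418 M.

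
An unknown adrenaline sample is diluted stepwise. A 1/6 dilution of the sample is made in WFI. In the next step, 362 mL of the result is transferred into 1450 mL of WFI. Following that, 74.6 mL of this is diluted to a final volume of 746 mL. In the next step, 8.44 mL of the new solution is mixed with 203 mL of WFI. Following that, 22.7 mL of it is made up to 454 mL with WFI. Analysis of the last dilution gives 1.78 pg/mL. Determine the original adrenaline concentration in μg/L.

Overall dilution factor = 6 × 5.006 × 10 × 25.05 × 20 = 1.50 × 10⁵.
Original = 1.78 pg/mL × 1.50 × 10⁵ = 2.68 × 10⁵ pg/mL = 268 μg/L.

268 μg/L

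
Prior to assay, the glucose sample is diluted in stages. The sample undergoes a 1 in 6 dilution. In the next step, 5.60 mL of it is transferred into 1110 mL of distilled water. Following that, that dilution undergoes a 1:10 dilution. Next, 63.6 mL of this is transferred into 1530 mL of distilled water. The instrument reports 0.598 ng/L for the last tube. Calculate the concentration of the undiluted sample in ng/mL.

179 ng/mL

Overall dilution factor = 6 × 199.2 × 10 × 25.06 = 2.99 × 10⁵.
Original = 0.598 ng/L × 2.99 × 10⁵ = 1.79 × 10⁵ ng/L = 179 ng/mL.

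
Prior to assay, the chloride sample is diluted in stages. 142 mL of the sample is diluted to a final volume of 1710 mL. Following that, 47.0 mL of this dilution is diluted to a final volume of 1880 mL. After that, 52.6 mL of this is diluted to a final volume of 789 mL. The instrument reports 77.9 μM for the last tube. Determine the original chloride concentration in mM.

563 mM

Overall dilution factor = 12.04 × 40 × 15 = 7225.
Original = 77.9 μM × 7225 = 5.63 × 10⁵ μM = 563 mM.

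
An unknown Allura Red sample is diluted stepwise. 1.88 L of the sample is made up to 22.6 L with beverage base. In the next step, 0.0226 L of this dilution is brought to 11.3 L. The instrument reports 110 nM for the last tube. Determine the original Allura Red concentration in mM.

0.661 mM

Overall dilution factor = 12.02 × 500 = 6011.
Original = 110 nM × 6011 = 6.61 × 10⁵ nM = 0.661 mM.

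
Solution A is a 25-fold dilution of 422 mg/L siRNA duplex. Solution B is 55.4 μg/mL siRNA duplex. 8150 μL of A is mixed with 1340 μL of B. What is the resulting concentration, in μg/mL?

22.3 μg/mL

C_A = 422 mg/L / 25 = 16.9 mg/L.
C_B = 55.4 μg/mL = 55.4 mg/L.
C_mix = (C_A·V_A + C_B·V_B)/(V_A + V_B) = (16.9×8150 + 55.4×1340) / 9490 = 22.3 mg/L = 22.3 μg/mL.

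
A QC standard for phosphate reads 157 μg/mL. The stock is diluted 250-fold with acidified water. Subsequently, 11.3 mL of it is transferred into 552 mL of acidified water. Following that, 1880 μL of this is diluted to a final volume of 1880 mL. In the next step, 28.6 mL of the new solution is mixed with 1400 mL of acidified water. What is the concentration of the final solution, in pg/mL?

Overall dilution factor = 250 × 49.85 × 1000 × 49.95 = 6.23 × 10⁸.
157 μg/mL / 6.23 × 10⁸ = 2.52 × 10⁻⁷ μg/mL = 0.252 pg/mL.

0.252 pg/mL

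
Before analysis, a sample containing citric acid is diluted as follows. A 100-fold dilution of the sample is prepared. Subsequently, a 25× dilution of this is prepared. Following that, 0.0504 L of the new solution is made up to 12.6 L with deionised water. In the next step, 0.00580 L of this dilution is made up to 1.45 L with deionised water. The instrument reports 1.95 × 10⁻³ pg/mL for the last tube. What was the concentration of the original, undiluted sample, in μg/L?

Overall dilution factor = 100 × 25 × 250 × 250 = 1.56 × 10⁸.
Original = 1.95 × 10⁻³ pg/mL × 1.56 × 10⁸ = 3.05 × 10⁵ pg/mL = 305 μg/L.

305 μg/L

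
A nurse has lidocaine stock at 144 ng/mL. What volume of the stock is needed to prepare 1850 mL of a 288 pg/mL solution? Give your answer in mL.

3.70 mL

288 pg/mL = 0.288 ng/mL.
V₁ = C₂V₂/C₁ = 0.288 × 1850 / 144 = 3.70 mL.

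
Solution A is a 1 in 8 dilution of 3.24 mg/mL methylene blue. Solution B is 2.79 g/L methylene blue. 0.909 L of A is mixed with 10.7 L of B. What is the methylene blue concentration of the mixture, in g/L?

2.60 g/L

C_A = 3.24 mg/mL / 8 = 0.405 mg/mL.
C_B = 2.79 g/L = 2.79 mg/mL.
C_mix = (C_A·V_A + C_B·V_B)/(V_A + V_B) = (0.405×0.909 + 2.79×10.7) / 11.61 = 2.60 mg/mL = 2.60 g/L.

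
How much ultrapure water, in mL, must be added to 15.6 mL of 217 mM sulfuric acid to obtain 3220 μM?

3220 μM = 3.22 mM.
V₂ = C₁V₁/C₂ = 217 × 15.6 / 3.22 = 1051 mL.
Diluent to add = V₂ − V₁ = 1051 − 15.6 = 1040 mL.

1040 mL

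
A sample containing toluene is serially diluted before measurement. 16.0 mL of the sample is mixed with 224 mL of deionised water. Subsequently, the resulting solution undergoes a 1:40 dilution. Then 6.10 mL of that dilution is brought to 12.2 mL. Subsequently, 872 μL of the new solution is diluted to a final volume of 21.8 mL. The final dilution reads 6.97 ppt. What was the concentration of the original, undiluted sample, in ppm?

0.209 ppm

Overall dilution factor = 15 × 40 × 2 × 25 = 3.00 × 10⁴.
Original = 6.97 ppt × 3.00 × 10⁴ = 2.09 × 10⁵ ppt = 0.209 ppm.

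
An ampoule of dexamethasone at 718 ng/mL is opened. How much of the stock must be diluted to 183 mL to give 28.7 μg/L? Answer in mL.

7.31 mL

28.7 μg/L = 28.7 ng/mL.
V₁ = C₂V₂/C₁ = 28.7 × 183 / 718 = 7.31 mL.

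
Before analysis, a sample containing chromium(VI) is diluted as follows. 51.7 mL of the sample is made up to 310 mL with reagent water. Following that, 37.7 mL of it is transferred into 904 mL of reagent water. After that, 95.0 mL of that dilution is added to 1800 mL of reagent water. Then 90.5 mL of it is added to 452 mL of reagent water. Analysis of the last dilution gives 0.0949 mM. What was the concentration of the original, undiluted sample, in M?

Overall dilution factor = 5.996 × 24.98 × 19.95 × 5.994 = 1.79 × 10⁴.
Original = 0.0949 mM × 1.79 × 10⁴ = 1700 mM = 1.70 M.

1.70 M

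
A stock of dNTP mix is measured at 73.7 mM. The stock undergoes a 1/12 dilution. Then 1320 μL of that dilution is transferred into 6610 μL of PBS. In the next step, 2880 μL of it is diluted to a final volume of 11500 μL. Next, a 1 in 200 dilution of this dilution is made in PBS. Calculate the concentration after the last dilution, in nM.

Overall dilution factor = 12 × 6.008 × 3.993 × 200 = 5.76 × 10⁴.
73.7 mM / 5.76 × 10⁴ = 1.28 × 10⁻³ mM = 1280 nM.

1280 nM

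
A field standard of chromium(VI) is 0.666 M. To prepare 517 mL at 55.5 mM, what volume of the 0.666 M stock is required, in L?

55.5 mM = 0.0555 M.
V₁ = C₂V₂/C₁ = 0.0555 × 517 / 0.666 = 43.1 mL = 0.0431 L.

0.0431 L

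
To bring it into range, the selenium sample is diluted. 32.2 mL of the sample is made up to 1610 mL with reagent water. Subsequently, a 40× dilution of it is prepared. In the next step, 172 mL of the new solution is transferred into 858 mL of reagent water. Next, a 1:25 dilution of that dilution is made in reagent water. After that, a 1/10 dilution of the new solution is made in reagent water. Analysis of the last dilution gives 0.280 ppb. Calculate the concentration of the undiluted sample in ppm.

Overall dilution factor = 50 × 40 × 5.988 × 25 × 10 = 2.99 × 10⁶.
Original = 0.280 ppb × 2.99 × 10⁶ = 8.38 × 10⁵ ppb = 838 ppm.

838 ppm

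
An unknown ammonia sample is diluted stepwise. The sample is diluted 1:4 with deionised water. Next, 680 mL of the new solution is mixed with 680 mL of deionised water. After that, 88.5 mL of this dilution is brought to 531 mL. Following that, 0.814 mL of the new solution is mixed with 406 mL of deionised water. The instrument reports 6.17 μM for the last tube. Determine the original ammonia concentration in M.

Overall dilution factor = 4 × 2 × 6 × 499.8 = 2.40 × 10⁴.
Original = 6.17 μM × 2.40 × 10⁴ = 1.48 × 10⁵ μM = 0.148 M.

0.148 M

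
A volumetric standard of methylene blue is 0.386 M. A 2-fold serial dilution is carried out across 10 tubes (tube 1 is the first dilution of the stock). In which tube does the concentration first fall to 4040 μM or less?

tube 7

Tube n has concentration 0.386 M / 2ⁿ.
Need 2ⁿ ≥ 0.386 M / 4040 μM = 95.5, so n ≥ 6.58.
First such tube: n = 7.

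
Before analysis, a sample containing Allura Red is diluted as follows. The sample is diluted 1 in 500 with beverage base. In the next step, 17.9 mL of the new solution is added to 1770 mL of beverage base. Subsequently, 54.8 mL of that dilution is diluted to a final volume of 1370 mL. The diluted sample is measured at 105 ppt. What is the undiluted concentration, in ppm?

Overall dilution factor = 500 × 99.88 × 25 = 1.25 × 10⁶.
Original = 105 ppt × 1.25 × 10⁶ = 1.31 × 10⁸ ppt = 131 ppm.

131 ppm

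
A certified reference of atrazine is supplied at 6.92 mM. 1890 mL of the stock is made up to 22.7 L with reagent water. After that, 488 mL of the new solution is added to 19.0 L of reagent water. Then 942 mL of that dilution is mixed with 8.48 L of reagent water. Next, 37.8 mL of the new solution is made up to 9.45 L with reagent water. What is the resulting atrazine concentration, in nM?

5.77 nM

Overall dilution factor = 12.01 × 39.93 × 10.00 × 250 = 1.20 × 10⁶.
6.92 mM / 1.20 × 10⁶ = 5.77 × 10⁻⁶ mM = 5.77 nM.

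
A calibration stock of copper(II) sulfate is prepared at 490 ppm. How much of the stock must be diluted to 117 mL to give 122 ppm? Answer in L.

V₁ = C₂V₂/C₁ = 122 × 117 / 490 = 29.1 mL = 0.0291 L.

0.0291 L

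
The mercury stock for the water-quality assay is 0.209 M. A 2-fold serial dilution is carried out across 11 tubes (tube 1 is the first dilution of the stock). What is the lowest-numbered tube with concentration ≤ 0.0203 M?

tube 4

Tube n has concentration 0.209 M / 2ⁿ.
Need 2ⁿ ≥ 0.209 M / 0.0203 M = 10.3, so n ≥ 3.36.
First such tube: n = 4.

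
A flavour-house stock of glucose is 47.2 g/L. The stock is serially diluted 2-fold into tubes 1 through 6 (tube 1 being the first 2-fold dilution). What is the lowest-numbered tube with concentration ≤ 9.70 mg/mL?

tube 3

Tube n has concentration 47.2 g/L / 2ⁿ.
Need 2ⁿ ≥ 47.2 g/L / 9.70 mg/mL = 4.87, so n ≥ 2.28.
First such tube: n = 3.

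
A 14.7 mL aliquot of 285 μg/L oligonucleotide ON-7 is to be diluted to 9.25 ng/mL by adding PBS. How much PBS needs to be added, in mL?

438 mL

9.25 ng/mL = 9.25 μg/L.
V₂ = C₁V₁/C₂ = 285 × 14.7 / 9.25 = 453 mL.
Diluent to add = V₂ − V₁ = 453 − 14.7 = 438 mL.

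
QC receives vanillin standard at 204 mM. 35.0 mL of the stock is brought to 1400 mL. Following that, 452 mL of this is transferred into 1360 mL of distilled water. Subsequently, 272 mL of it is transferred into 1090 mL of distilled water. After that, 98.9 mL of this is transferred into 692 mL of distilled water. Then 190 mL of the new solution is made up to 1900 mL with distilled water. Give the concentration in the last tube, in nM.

3180 nM

Overall dilution factor = 40 × 4.009 × 5.007 × 7.997 × 10 = 6.42 × 10⁴.
204 mM / 6.42 × 10⁴ = 3.18 × 10⁻³ mM = 3180 nM.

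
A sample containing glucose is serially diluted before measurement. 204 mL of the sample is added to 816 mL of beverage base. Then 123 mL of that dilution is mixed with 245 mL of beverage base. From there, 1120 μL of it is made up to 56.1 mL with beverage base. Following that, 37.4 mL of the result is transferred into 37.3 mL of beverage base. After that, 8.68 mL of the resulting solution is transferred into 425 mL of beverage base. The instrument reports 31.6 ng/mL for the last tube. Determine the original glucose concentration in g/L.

2.36 g/L

Overall dilution factor = 5 × 2.992 × 50.09 × 1.997 × 49.96 = 7.48 × 10⁴.
Original = 31.6 ng/mL × 7.48 × 10⁴ = 2.36 × 10⁶ ng/mL = 2.36 g/L.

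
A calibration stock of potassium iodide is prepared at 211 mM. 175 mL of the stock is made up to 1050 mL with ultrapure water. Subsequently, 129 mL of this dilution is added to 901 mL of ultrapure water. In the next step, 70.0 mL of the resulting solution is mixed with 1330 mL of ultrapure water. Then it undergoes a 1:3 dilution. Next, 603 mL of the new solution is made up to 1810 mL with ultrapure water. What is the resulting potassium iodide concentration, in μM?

Overall dilution factor = 6 × 7.984 × 20 × 3 × 3.002 = 8628.
211 mM / 8628 = 0.0245 mM = 24.5 μM.

24.5 μM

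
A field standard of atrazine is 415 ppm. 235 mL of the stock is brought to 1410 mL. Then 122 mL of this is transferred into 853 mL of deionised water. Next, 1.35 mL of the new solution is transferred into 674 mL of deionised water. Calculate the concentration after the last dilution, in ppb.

Overall dilution factor = 6 × 7.992 × 500.3 = 2.40 × 10⁴.
415 ppm / 2.40 × 10⁴ = 0.0173 ppm = 17.3 ppb.

17.3 ppb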